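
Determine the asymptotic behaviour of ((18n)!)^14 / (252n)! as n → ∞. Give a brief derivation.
((18n)!)^14/(252n)! ~ ((2π·18n)^(13/2) / sqrt(14)) · 14^(−14·18n)  →  0

Write N = 18n. Stirling: N! ~ sqrt(2π N)(N/e)^N and (14N)! ~ sqrt(2π·14N)·(14N/e)^(14N).
  (N!)^14/(14N)! ~ (2π N)^(14/2) (N/e)^(14N) / [sqrt(2π·14N) (14N/e)^(14N)]
     = (2π N)^(14/2) / sqrt(2π·14N) · (N/(14N))^(14N)
     = (2π N)^((14−1)/2) / sqrt(14) · 14^(−14N).
Since 14^14 > 1, the factor 14^(−14N) decays exponentially, so the ratio → 0. Substituting N = 18n gives the stated form.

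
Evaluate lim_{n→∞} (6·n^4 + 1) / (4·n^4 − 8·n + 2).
lim = 6/4 = 3/2

For large n the leading n^4 terms dominate both numerator and denominator. Dividing top and bottom by n^4, every other term tends to 0, leaving 6/4 = 3/2.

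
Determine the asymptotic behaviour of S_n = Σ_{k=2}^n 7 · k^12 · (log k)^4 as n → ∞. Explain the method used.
S_n ~ 7 · n^13 · (log n)^4 / 13

By integral comparison, S_n = ∫_1^n 7 · x^12 · (log x)^4 dx + O(n^12 · (log n)^4). For the integral, the leading term of ∫_1^n x^12 (log x)^4 dx is n^13/13 · (log n)^4 (by repeated integration by parts; each step lowers the log-exponent and produces a relatively O(1/log n) correction). Hence S_n ~ 7 · n^13 · (log n)^4 / 13.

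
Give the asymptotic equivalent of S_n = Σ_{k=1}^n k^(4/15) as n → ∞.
S_n ~ (15/19) · n^(19/15)

Integral comparison: Σ_{k=1}^n k^(4/15) = ∫_0^n x^(4/15) dx + O(n^(4/15)). The integral is n^(1 + 4/15) / (1 + 4/15) = n^((4+15)/15) / ((4+15)/15) = (15/19) · n^(19/15).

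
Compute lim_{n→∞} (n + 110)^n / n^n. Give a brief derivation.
lim = e^110

Rewrite as (1 + 110/n)^(n). By the standard limit (1 + x/n)^n → e^x, we have (1 + 110/n)^n → e^110, and raising to the 1st power gives e^110.
More precisely, ln[(1 + 110/n)^(n)] = n · ln(1 + 110/n) = n · (110/n + O(1/n^2)) = 110 + O(1/n) → 110.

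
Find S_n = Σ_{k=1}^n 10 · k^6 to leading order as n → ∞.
S_n ~ 10 · n^7 / 7

By integral comparison (Euler-Maclaurin), Σ_{k=1}^n 10 · k^6 = 10 · ∫_0^n x^6 dx + O(n^6) = 10 · n^7/7 + O(n^6). (Equivalently, Faulhaber's formula gives the same leading term.)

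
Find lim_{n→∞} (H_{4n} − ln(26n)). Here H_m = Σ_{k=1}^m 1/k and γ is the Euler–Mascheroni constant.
lim = ln(2/13) + γ

By Euler-Maclaurin, H_m = ln m + γ + O(1/m). So
  H_{4n} − ln(26n) = ln(4n) + γ − ln(26n) + O(1/n)
                       = ln(4/26) + γ + O(1/n).
Hence the limit is ln(4/26) + γ (= ln(2/13)).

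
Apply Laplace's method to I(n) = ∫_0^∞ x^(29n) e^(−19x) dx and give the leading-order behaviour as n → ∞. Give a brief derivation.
I(n) ~ (sqrt(2π·29n) / 19) · (29n/(19e))^(29n)

Write the integrand as exp(29n ln x − 19x) and set f(x) = 29n ln x − 19x. Then f'(x) = 29n/x − 19 = 0 at x* = 29n/19, and f''(x*) = −29n/x*^2 = −19^2/(29n). Laplace's method (interior maximum) gives
  I(n) ~ e^(f(x*)) · sqrt(2π / |f''(x*)|)
        = exp(29n ln(29n/19) − 29n) · sqrt(2π · 29n / 19^2)
        = (29n/19)^(29n) e^(−29n) · sqrt(2π·29n) / 19
        = (sqrt(2π·29n) / 19) · (29n/(19e))^(29n).
This matches Γ(29n+1)/19^(29n+1) with Stirling applied to Γ.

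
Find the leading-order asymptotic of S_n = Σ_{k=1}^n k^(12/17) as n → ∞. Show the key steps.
S_n ~ (17/29) · n^(29/17)

Integral comparison: Σ_{k=1}^n k^(12/17) = ∫_0^n x^(12/17) dx + O(n^(12/17)). The integral is n^(1 + 12/17) / (1 + 12/17) = n^((12+17)/17) / ((12+17)/17) = (17/29) · n^(29/17).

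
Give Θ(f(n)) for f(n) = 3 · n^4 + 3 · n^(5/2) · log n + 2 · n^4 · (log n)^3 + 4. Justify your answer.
f(n) ∈ Θ(n^4 · (log n)^3)

Compare the terms by growth order. For large n, n^a · (log n)^b dominates n^a' · (log n)^b' iff a > a', or (a = a' and b > b'). Ranking the 4 terms shows the dominant one is 2 · n^4 · (log n)^3. Hence f(n) ∈ Θ(n^4 · (log n)^3).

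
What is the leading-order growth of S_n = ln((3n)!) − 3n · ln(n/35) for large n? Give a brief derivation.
S_n ~ 3n · (ln 105 − 1) + O(ln n)

Stirling: ln((3n)!) = 3n ln(3n) − 3n + O(ln n).
  S_n = 3n ln(3n) − 3n − 3n ln(n/35) + O(ln n)
      = 3n ln(3n) − 3n ln n + 3n ln 35 − 3n + O(ln n)
      = 3n ln 3 + 3n ln 35 − 3n + O(ln n)
      = 3n (ln 105 − 1) + O(ln n).
Numerically ln(105) − 1 ≈ 3.6540.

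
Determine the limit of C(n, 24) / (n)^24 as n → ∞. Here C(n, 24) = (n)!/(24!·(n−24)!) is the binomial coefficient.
lim = 1/24! = 1/620448401733239439360000

With N = n → ∞: C(N, 24) / N^24 = [N(N−1)…(N−23)] / (24! · N^24) = (1/24!) · 1 · (1 − 1/n) · … · (1 − 23/n). Each factor → 1 as N → ∞, so the limit is 1/24! = 1/620448401733239439360000.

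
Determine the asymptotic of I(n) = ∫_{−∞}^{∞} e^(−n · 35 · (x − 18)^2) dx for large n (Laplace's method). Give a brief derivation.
I(n) = sqrt(π/(35n))

Here φ(x) = 35 · (x − 18)^2 has its unique minimum at x* = 18 with φ(x*) = 0 and φ''(x*) = 70. Laplace's method gives
  I(n) ~ e^(−n φ(x*)) · sqrt(2π / (n · φ''(x*))) = sqrt(2π / (70n)) = sqrt(π/(35n)).
This is exact: substituting u = (x − 18)·sqrt(35n) gives I(n) = (1/sqrt(35n)) ∫_{−∞}^{∞} e^(−u^2) du = sqrt(π/(35n)).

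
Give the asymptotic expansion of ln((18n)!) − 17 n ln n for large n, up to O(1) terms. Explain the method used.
ln((18n)!) − 17 n ln n = n ln n + 18(ln 18 − 1) n + (1/2) ln(2π·18n) + O(1/n)

Stirling: ln((18n)!) = 18n ln(18n) − 18n + (1/2) ln(2π·18n) + O(1/n).
Expand 18n ln(18n) = 18n (ln n + ln 18) = 18n ln n + 18n ln 18.
Subtract 17n ln n: leading term is (18 − 17) n ln n = n ln n. The next term is 18n ln 18 − 18n = 18(ln 18 − 1) n. Then the (1/2) ln(2π·18n) correction.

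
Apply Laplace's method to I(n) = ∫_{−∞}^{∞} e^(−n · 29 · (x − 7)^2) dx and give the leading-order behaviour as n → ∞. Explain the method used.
I(n) = sqrt(π/(29n))

Here φ(x) = 29 · (x − 7)^2 has its unique minimum at x* = 7 with φ(x*) = 0 and φ''(x*) = 58. Laplace's method gives
  I(n) ~ e^(−n φ(x*)) · sqrt(2π / (n · φ''(x*))) = sqrt(2π / (58n)) = sqrt(π/(29n)).
This is exact: substituting u = (x − 7)·sqrt(29n) gives I(n) = (1/sqrt(29n)) ∫_{−∞}^{∞} e^(−u^2) du = sqrt(π/(29n)).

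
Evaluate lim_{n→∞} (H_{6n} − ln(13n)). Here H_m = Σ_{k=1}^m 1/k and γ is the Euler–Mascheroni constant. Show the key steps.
lim = ln(6/13) + γ

By Euler-Maclaurin, H_m = ln m + γ + O(1/m). So
  H_{6n} − ln(13n) = ln(6n) + γ − ln(13n) + O(1/n)
                       = ln(6/13) + γ + O(1/n).
Hence the limit is ln(6/13) + γ.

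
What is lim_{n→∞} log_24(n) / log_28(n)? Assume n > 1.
lim = ln(28) / ln(24) = log_24(28)

Change of base: log_24(n) = ln n / ln 24 and log_28(n) = ln n / ln 28. The ratio is (ln n / ln 24) · (ln 28 / ln n) = ln 28 / ln 24, a constant independent of n. So the limit is ln 28 / ln 24 = log_24(28).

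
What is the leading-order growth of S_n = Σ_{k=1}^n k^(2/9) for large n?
S_n ~ (9/11) · n^(11/9)

Integral comparison: Σ_{k=1}^n k^(2/9) = ∫_0^n x^(2/9) dx + O(n^(2/9)). The integral is n^(1 + 2/9) / (1 + 2/9) = n^((2+9)/9) / ((2+9)/9) = (9/11) · n^(11/9).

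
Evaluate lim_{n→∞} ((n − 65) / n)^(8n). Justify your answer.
lim = e^(−520)

Rewrite as (1 − 65/n)^(8n). By the standard limit (1 + x/n)^n → e^x, we have (1 − 65/n)^n → e^(−65), and raising to the 8th power gives e^(−520).
More precisely, ln[(1 − 65/n)^(8n)] = 8n · ln(1 − 65/n) = 8n · (-65/n + O(1/n^2)) = -520 + O(1/n) → -520.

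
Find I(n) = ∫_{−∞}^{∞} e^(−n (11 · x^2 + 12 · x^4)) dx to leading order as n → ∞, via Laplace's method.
I(n) ~ sqrt(π/(11n))

φ(x) = 11 · x^2 + 12 · x^4 has its unique global minimum at x* = 0 (since φ'(x) = 22x + 48x^3 = 0 only at x = 0 for real x with both coefficients positive, and φ → ∞ as |x| → ∞). At x* = 0, φ(0) = 0 and φ''(0) = 22. Laplace's method then gives
  I(n) ~ sqrt(2π / (n · φ''(0))) · e^(−n φ(0)) = sqrt(2π / (22n)) = sqrt(π/(11n)).
The 12 · x^4 term contributes only at subleading order (an O(1/n) relative correction).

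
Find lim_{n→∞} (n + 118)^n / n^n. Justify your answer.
lim = e^118

Rewrite as (1 + 118/n)^(n). By the standard limit (1 + x/n)^n → e^x, we have (1 + 118/n)^n → e^118, and raising to the 1st power gives e^118.
More precisely, ln[(1 + 118/n)^(n)] = n · ln(1 + 118/n) = n · (118/n + O(1/n^2)) = 118 + O(1/n) → 118.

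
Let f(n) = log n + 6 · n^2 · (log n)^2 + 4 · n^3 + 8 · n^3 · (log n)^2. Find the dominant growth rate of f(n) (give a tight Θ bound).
f(n) ∈ Θ(n^3 · (log n)^2)

Compare the terms by growth order. For large n, n^a · (log n)^b dominates n^a' · (log n)^b' iff a > a', or (a = a' and b > b'). Ranking the 4 terms shows the dominant one is 8 · n^3 · (log n)^2. Hence f(n) ∈ Θ(n^3 · (log n)^2).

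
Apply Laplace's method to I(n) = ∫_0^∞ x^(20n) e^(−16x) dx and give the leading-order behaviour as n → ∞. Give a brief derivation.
I(n) ~ (sqrt(2π·20n) / 16) · (20n/(16e))^(20n)

Write the integrand as exp(20n ln x − 16x) and set f(x) = 20n ln x − 16x. Then f'(x) = 20n/x − 16 = 0 at x* = 20n/16, and f''(x*) = −20n/x*^2 = −16^2/(20n). Laplace's method (interior maximum) gives
  I(n) ~ e^(f(x*)) · sqrt(2π / |f''(x*)|)
        = exp(20n ln(20n/16) − 20n) · sqrt(2π · 20n / 16^2)
        = (20n/16)^(20n) e^(−20n) · sqrt(2π·20n) / 16
        = (sqrt(2π·20n) / 16) · (20n/(16e))^(20n).
This matches Γ(20n+1)/16^(20n+1) with Stirling applied to Γ.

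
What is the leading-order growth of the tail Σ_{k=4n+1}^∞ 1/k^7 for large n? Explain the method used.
Σ_{k>4n} 1/k^7 ~ 1/(6 · (4n)^6)

Compare to the integral: ∫_{4n}^∞ x^(−7) dx = [−x^(−6)/6]_{4n}^∞ = 1/((7−1)·(4n)^6). Euler-Maclaurin then gives
  Σ_{k>4n} 1/k^7 = ∫_{4n}^∞ dx/x^7 − 1/(2·(4n)^7) + O(1/(4n)^8).
(Equivalently this is ζ(7) − Σ_{k≤4n} 1/k^7.)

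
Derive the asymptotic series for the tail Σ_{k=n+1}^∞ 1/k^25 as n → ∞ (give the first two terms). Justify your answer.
Σ_{k>n} 1/k^25 = 1/(24 · n^24) − 1/(2 · n^25) + O(1/n^26)

Compare to the integral: ∫_{n}^∞ x^(−25) dx = [−x^(−24)/24]_{n}^∞ = 1/((25−1)·n^24). The Euler-Maclaurin correction adds −f(n)/2 = −1/(2·n^25). Euler-Maclaurin then gives
  Σ_{k>n} 1/k^25 = ∫_{n}^∞ dx/x^25 − 1/(2·n^25) + O(1/n^26).
(Equivalently this is ζ(25) − Σ_{k≤n} 1/k^25.)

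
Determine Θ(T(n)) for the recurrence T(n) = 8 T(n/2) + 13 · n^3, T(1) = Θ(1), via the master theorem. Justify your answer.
T(n) = Θ(n^3 log n)

log_2 8 = 3, and f(n) = 13 · n^3 = Θ(n^(log_2 8)). This is Case 2 of the master theorem: T(n) = Θ(f(n) · log n) = Θ(n^3 log n).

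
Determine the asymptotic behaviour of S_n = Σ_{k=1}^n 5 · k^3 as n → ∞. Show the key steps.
S_n ~ 5 · n^4 / 4

By integral comparison (Euler-Maclaurin), Σ_{k=1}^n 5 · k^3 = 5 · ∫_0^n x^3 dx + O(n^3) = 5 · n^4/4 + O(n^3). (Equivalently, Faulhaber's formula gives the same leading term.)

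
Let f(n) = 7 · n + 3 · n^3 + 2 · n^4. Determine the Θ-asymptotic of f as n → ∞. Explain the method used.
f(n) ∈ Θ(n^4)

Compare the terms by growth order. For large n, n^a · (log n)^b dominates n^a' · (log n)^b' iff a > a', or (a = a' and b > b'). Ranking the 3 terms shows the dominant one is 2 · n^4. Hence f(n) ∈ Θ(n^4).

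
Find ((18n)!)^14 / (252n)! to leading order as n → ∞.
((18n)!)^14/(252n)! ~ ((2π·18n)^(13/2) / sqrt(14)) · 14^(−14·18n)  →  0

Write N = 18n. Stirling: N! ~ sqrt(2π N)(N/e)^N and (14N)! ~ sqrt(2π·14N)·(14N/e)^(14N).
  (N!)^14/(14N)! ~ (2π N)^(14/2) (N/e)^(14N) / [sqrt(2π·14N) (14N/e)^(14N)]
     = (2π N)^(14/2) / sqrt(2π·14N) · (N/(14N))^(14N)
     = (2π N)^((14−1)/2) / sqrt(14) · 14^(−14N).
Since 14^14 > 1, the factor 14^(−14N) decays exponentially, so the ratio → 0. Substituting N = 18n gives the stated form.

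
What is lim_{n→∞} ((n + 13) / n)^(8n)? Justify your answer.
lim = e^104

Rewrite as (1 + 13/n)^(8n). By the standard limit (1 + x/n)^n → e^x, we have (1 + 13/n)^n → e^13, and raising to the 8th power gives e^104.
More precisely, ln[(1 + 13/n)^(8n)] = 8n · ln(1 + 13/n) = 8n · (13/n + O(1/n^2)) = 104 + O(1/n) → 104.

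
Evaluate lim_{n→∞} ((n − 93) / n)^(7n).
lim = e^(−651)

Rewrite as (1 − 93/n)^(7n). By the standard limit (1 + x/n)^n → e^x, we have (1 − 93/n)^n → e^(−93), and raising to the 7th power gives e^(−651).
More precisely, ln[(1 − 93/n)^(7n)] = 7n · ln(1 − 93/n) = 7n · (-93/n + O(1/n^2)) = -651 + O(1/n) → -651.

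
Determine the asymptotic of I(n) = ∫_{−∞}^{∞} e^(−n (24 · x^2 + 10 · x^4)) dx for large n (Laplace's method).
I(n) ~ sqrt(π/(24n))

φ(x) = 24 · x^2 + 10 · x^4 has its unique global minimum at x* = 0 (since φ'(x) = 48x + 40x^3 = 0 only at x = 0 for real x with both coefficients positive, and φ → ∞ as |x| → ∞). At x* = 0, φ(0) = 0 and φ''(0) = 48. Laplace's method then gives
  I(n) ~ sqrt(2π / (n · φ''(0))) · e^(−n φ(0)) = sqrt(2π / (48n)) = sqrt(π/(24n)).
The 10 · x^4 term contributes only at subleading order (an O(1/n) relative correction).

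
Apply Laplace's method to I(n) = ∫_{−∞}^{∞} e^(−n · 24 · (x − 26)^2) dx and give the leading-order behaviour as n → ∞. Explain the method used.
I(n) = sqrt(π/(24n))

Here φ(x) = 24 · (x − 26)^2 has its unique minimum at x* = 26 with φ(x*) = 0 and φ''(x*) = 48. Laplace's method gives
  I(n) ~ e^(−n φ(x*)) · sqrt(2π / (n · φ''(x*))) = sqrt(2π / (48n)) = sqrt(π/(24n)).
This is exact: substituting u = (x − 26)·sqrt(24n) gives I(n) = (1/sqrt(24n)) ∫_{−∞}^{∞} e^(−u^2) du = sqrt(π/(24n)).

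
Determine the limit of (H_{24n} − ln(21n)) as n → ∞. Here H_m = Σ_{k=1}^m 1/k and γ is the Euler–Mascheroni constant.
lim = ln(8/7) + γ

By Euler-Maclaurin, H_m = ln m + γ + O(1/m). So
  H_{24n} − ln(21n) = ln(24n) + γ − ln(21n) + O(1/n)
                       = ln(24/21) + γ + O(1/n).
Hence the limit is ln(24/21) + γ (= ln(8/7)).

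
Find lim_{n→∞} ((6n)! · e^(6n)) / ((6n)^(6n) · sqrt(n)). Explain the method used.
lim = sqrt(2π·6)

Stirling: (6n)! ~ sqrt(2π·6n) · (6n/e)^(6n). Hence
  (6n)! · e^(6n) / (6n)^(6n) ~ sqrt(2π·6n).
Dividing by sqrt(n): sqrt(2π·6n) / sqrt(n) = sqrt(2π·6) · n^((1−1)/2), so the limit is sqrt(2π·6).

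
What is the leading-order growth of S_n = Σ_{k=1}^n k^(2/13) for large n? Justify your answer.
S_n ~ (13/15) · n^(15/13)

Integral comparison: Σ_{k=1}^n k^(2/13) = ∫_0^n x^(2/13) dx + O(n^(2/13)). The integral is n^(1 + 2/13) / (1 + 2/13) = n^((2+13)/13) / ((2+13)/13) = (13/15) · n^(15/13).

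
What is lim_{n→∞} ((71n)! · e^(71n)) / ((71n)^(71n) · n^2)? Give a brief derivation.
lim = 0

Stirling: (71n)! ~ sqrt(2π·71n) · (71n/e)^(71n). Hence
  (71n)! · e^(71n) / (71n)^(71n) ~ sqrt(2π·71n).
Dividing by n^2: sqrt(2π·71n) / n^2 = sqrt(2π·71) · n^((1−4)/2), so the expression behaves like sqrt(2π·71) · n^((1−4)/2) → 0.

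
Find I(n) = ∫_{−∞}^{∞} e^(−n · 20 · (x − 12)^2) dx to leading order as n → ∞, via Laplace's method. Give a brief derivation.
I(n) = sqrt(π/(20n))

Here φ(x) = 20 · (x − 12)^2 has its unique minimum at x* = 12 with φ(x*) = 0 and φ''(x*) = 40. Laplace's method gives
  I(n) ~ e^(−n φ(x*)) · sqrt(2π / (n · φ''(x*))) = sqrt(2π / (40n)) = sqrt(π/(20n)).
This is exact: substituting u = (x − 12)·sqrt(20n) gives I(n) = (1/sqrt(20n)) ∫_{−∞}^{∞} e^(−u^2) du = sqrt(π/(20n)).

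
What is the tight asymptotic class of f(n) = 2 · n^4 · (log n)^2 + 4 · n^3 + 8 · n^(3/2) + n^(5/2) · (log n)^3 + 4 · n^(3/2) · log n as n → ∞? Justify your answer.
f(n) ∈ Θ(n^4 · (log n)^2)

Compare the terms by growth order. For large n, n^a · (log n)^b dominates n^a' · (log n)^b' iff a > a', or (a = a' and b > b'). Ranking the 5 terms shows the dominant one is 2 · n^4 · (log n)^2. Hence f(n) ∈ Θ(n^4 · (log n)^2).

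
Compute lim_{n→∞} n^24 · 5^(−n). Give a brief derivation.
lim = 0

Exponentials with base > 1 dominate every fixed polynomial: for any fixed c, n^c / 5^n → 0 as n → ∞ (e.g. by the ratio test, or by writing 5^n = e^(n ln 5) and noting e^(n ln 5) / n^c → ∞). Hence n^24 · 5^(−n) = n^24 / 5^n → 0.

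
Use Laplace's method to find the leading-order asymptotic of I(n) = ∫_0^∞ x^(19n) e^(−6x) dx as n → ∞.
I(n) ~ (sqrt(2π·19n) / 6) · (19n/(6e))^(19n)

Write the integrand as exp(19n ln x − 6x) and set f(x) = 19n ln x − 6x. Then f'(x) = 19n/x − 6 = 0 at x* = 19n/6, and f''(x*) = −19n/x*^2 = −6^2/(19n). Laplace's method (interior maximum) gives
  I(n) ~ e^(f(x*)) · sqrt(2π / |f''(x*)|)
        = exp(19n ln(19n/6) − 19n) · sqrt(2π · 19n / 6^2)
        = (19n/6)^(19n) e^(−19n) · sqrt(2π·19n) / 6
        = (sqrt(2π·19n) / 6) · (19n/(6e))^(19n).
This matches Γ(19n+1)/6^(19n+1) with Stirling applied to Γ.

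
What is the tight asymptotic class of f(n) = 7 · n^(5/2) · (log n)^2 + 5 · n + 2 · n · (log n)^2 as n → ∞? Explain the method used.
f(n) ∈ Θ(n^(5/2) · (log n)^2)

Compare the terms by growth order. For large n, n^a · (log n)^b dominates n^a' · (log n)^b' iff a > a', or (a = a' and b > b'). Ranking the 3 terms shows the dominant one is 7 · n^(5/2) · (log n)^2. Hence f(n) ∈ Θ(n^(5/2) · (log n)^2).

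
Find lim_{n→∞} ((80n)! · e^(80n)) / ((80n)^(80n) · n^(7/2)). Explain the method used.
lim = 0

Stirling: (80n)! ~ sqrt(2π·80n) · (80n/e)^(80n). Hence
  (80n)! · e^(80n) / (80n)^(80n) ~ sqrt(2π·80n).
Dividing by n^(7/2): sqrt(2π·80n) / n^(7/2) = sqrt(2π·80) · n^((1−7)/2), so the expression behaves like sqrt(2π·80) · n^((1−7)/2) → 0.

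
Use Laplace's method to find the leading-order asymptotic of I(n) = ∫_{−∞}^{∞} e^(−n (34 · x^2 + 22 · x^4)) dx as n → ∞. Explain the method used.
I(n) ~ sqrt(π/(34n))

φ(x) = 34 · x^2 + 22 · x^4 has its unique global minimum at x* = 0 (since φ'(x) = 68x + 88x^3 = 0 only at x = 0 for real x with both coefficients positive, and φ → ∞ as |x| → ∞). At x* = 0, φ(0) = 0 and φ''(0) = 68. Laplace's method then gives
  I(n) ~ sqrt(2π / (n · φ''(0))) · e^(−n φ(0)) = sqrt(2π / (68n)) = sqrt(π/(34n)).
The 22 · x^4 term contributes only at subleading order (an O(1/n) relative correction).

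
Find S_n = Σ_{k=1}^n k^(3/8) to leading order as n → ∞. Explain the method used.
S_n ~ (8/11) · n^(11/8)

Integral comparison: Σ_{k=1}^n k^(3/8) = ∫_0^n x^(3/8) dx + O(n^(3/8)). The integral is n^(1 + 3/8) / (1 + 3/8) = n^((3+8)/8) / ((3+8)/8) = (8/11) · n^(11/8).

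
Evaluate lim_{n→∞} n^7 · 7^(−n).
lim = 0

Exponentials with base > 1 dominate every fixed polynomial: for any fixed c, n^c / 7^n → 0 as n → ∞ (e.g. by the ratio test, or by writing 7^n = e^(n ln 7) and noting e^(n ln 7) / n^c → ∞). Hence n^7 · 7^(−n) = n^7 / 7^n → 0.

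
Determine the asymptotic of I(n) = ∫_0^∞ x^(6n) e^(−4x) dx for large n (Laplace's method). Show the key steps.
I(n) ~ (sqrt(2π·6n) / 4) · (6n/(4e))^(6n)

Write the integrand as exp(6n ln x − 4x) and set f(x) = 6n ln x − 4x. Then f'(x) = 6n/x − 4 = 0 at x* = 6n/4, and f''(x*) = −6n/x*^2 = −4^2/(6n). Laplace's method (interior maximum) gives
  I(n) ~ e^(f(x*)) · sqrt(2π / |f''(x*)|)
        = exp(6n ln(6n/4) − 6n) · sqrt(2π · 6n / 4^2)
        = (6n/4)^(6n) e^(−6n) · sqrt(2π·6n) / 4
        = (sqrt(2π·6n) / 4) · (6n/(4e))^(6n).
This matches Γ(6n+1)/4^(6n+1) with Stirling applied to Γ.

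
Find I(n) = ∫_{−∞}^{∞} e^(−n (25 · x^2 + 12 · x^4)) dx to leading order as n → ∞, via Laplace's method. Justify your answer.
I(n) ~ sqrt(π/(25n))

φ(x) = 25 · x^2 + 12 · x^4 has its unique global minimum at x* = 0 (since φ'(x) = 50x + 48x^3 = 0 only at x = 0 for real x with both coefficients positive, and φ → ∞ as |x| → ∞). At x* = 0, φ(0) = 0 and φ''(0) = 50. Laplace's method then gives
  I(n) ~ sqrt(2π / (n · φ''(0))) · e^(−n φ(0)) = sqrt(2π / (50n)) = sqrt(π/(25n)).
The 12 · x^4 term contributes only at subleading order (an O(1/n) relative correction).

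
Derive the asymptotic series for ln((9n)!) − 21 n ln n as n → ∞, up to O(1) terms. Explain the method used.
ln((9n)!) − 21 n ln n = −12 n ln n + 9(ln 9 − 1) n + (1/2) ln(2π·9n) + O(1/n)

Stirling: ln((9n)!) = 9n ln(9n) − 9n + (1/2) ln(2π·9n) + O(1/n).
Expand 9n ln(9n) = 9n (ln n + ln 9) = 9n ln n + 9n ln 9.
Subtract 21n ln n: leading term is (9 − 21) n ln n = −12 n ln n. The next term is 9n ln 9 − 9n = 9(ln 9 − 1) n. Then the (1/2) ln(2π·9n) correction.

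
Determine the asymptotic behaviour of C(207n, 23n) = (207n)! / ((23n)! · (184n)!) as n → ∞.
C(207n, 23n) ~ (387420489/16777216)^(23n) · sqrt(9/(16π·23n))

Write N = 23n. Apply Stirling to each factorial:
  (9N)! ~ sqrt(2π·9N) · (9N/e)^(9N),
  N! ~ sqrt(2π N) · (N/e)^N,
  (8N)! ~ sqrt(2π·8N) · (8N/e)^(8N).
The exponential factors combine to (9N)^(9N) / (N^N · (8N)^(8N)) = 9^(9N)/8^(8N) = (9^9/8^8)^N = (387420489/16777216)^N.
The square-root prefactors combine to sqrt(2π·9N) / (sqrt(2π N)·sqrt(2π·8N)) = sqrt(9 / (2π·8·N)) = sqrt(9/(16π·23n)).
Substituting N = 23n: C(207n, 23n) ~ (387420489/16777216)^(23n) · sqrt(9/(16π·23n)).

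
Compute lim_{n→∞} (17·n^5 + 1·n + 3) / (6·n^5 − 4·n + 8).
lim = 17/6

For large n the leading n^5 terms dominate both numerator and denominator. Dividing top and bottom by n^5, every other term tends to 0, leaving 17/6.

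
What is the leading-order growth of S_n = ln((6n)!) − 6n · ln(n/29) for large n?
S_n ~ 6n · (ln 174 − 1) + O(ln n)

Stirling: ln((6n)!) = 6n ln(6n) − 6n + O(ln n).
  S_n = 6n ln(6n) − 6n − 6n ln(n/29) + O(ln n)
      = 6n ln(6n) − 6n ln n + 6n ln 29 − 6n + O(ln n)
      = 6n ln 6 + 6n ln 29 − 6n + O(ln n)
      = 6n (ln 174 − 1) + O(ln n).
Numerically ln(174) − 1 ≈ 4.1591.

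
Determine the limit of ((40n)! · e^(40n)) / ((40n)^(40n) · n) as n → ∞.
lim = 0

Stirling: (40n)! ~ sqrt(2π·40n) · (40n/e)^(40n). Hence
  (40n)! · e^(40n) / (40n)^(40n) ~ sqrt(2π·40n).
Dividing by n: sqrt(2π·40n) / n = sqrt(2π·40) · n^((1−2)/2), so the expression behaves like sqrt(2π·40) · n^((1−2)/2) → 0.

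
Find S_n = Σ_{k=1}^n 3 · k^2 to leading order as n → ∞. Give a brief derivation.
S_n ~ n^3

By integral comparison (Euler-Maclaurin), Σ_{k=1}^n 3 · k^2 = 3 · ∫_0^n x^2 dx + O(n^2) = 3 · n^3/3 = n^3 + O(n^2). (Equivalently, Faulhaber's formula gives the same leading term.)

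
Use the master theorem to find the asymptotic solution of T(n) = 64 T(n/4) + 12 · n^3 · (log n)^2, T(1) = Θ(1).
T(n) = Θ(n^3 · (log n)^3)

Here log_4 64 = 3 and f(n) = 12 · n^3 · (log n)^2 = Θ(n^(log_4 64) · (log n)^2). This is the extended Case 2 of the master theorem (f matches the critical exponent up to log factors), giving T(n) = Θ(n^(log_4 64) · (log n)^(2+1)) = Θ(n^3 · (log n)^3).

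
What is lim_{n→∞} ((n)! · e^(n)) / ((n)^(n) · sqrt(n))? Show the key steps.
lim = sqrt(2π)

Stirling: (n)! ~ sqrt(2π·n) · (n/e)^(n). Hence
  (n)! · e^(n) / (n)^(n) ~ sqrt(2π·n).
Dividing by sqrt(n): sqrt(2π·n) / sqrt(n) = sqrt(2π) · n^((1−1)/2), so the limit is sqrt(2π).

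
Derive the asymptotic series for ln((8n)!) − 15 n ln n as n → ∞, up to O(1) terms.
ln((8n)!) − 15 n ln n = −7 n ln n + 8(ln 8 − 1) n + (1/2) ln(2π·8n) + O(1/n)

Stirling: ln((8n)!) = 8n ln(8n) − 8n + (1/2) ln(2π·8n) + O(1/n).
Expand 8n ln(8n) = 8n (ln n + ln 8) = 8n ln n + 8n ln 8.
Subtract 15n ln n: leading term is (8 − 15) n ln n = −7 n ln n. The next term is 8n ln 8 − 8n = 8(ln 8 − 1) n. Then the (1/2) ln(2π·8n) correction.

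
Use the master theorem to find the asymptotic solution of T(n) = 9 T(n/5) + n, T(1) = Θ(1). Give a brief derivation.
T(n) = Θ(n^(log_5 9))

Master theorem: compare f(n) = n to n^(log_5 9) where log_5 9 ≈ 1.365. Since 1 < log_5 9, we have f(n) = O(n^(log_5 9 − ε)) for some ε > 0 — Case 1. Hence T(n) = Θ(n^(log_5 9)).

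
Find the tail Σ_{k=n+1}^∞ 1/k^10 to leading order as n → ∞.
Σ_{k>n} 1/k^10 ~ 1/(9 · n^9)

Compare to the integral: ∫_{n}^∞ x^(−10) dx = [−x^(−9)/9]_{n}^∞ = 1/((10−1)·n^9). Euler-Maclaurin then gives
  Σ_{k>n} 1/k^10 = ∫_{n}^∞ dx/x^10 − 1/(2·n^10) + O(1/n^11).
(Equivalently this is ζ(10) − Σ_{k≤n} 1/k^10.)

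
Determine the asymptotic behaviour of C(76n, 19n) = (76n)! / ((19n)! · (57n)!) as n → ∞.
C(76n, 19n) ~ (256/27)^(19n) · sqrt(2/(3π·19n))

Write N = 19n. Apply Stirling to each factorial:
  (4N)! ~ sqrt(2π·4N) · (4N/e)^(4N),
  N! ~ sqrt(2π N) · (N/e)^N,
  (3N)! ~ sqrt(2π·3N) · (3N/e)^(3N).
The exponential factors combine to (4N)^(4N) / (N^N · (3N)^(3N)) = 4^(4N)/3^(3N) = (4^4/3^3)^N = (256/27)^N.
The square-root prefactors combine to sqrt(2π·4N) / (sqrt(2π N)·sqrt(2π·3N)) = sqrt(4 / (2π·3·N)) = sqrt(2/(3π·19n)).
Substituting N = 19n: C(76n, 19n) ~ (256/27)^(19n) · sqrt(2/(3π·19n)).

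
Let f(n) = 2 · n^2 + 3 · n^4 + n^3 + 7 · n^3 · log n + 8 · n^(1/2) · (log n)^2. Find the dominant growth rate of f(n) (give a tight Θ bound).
f(n) ∈ Θ(n^4)

Compare the terms by growth order. For large n, n^a · (log n)^b dominates n^a' · (log n)^b' iff a > a', or (a = a' and b > b'). Ranking the 5 terms shows the dominant one is 3 · n^4. Hence f(n) ∈ Θ(n^4).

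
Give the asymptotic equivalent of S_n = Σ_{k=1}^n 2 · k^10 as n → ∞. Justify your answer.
S_n ~ 2 · n^11 / 11

By integral comparison (Euler-Maclaurin), Σ_{k=1}^n 2 · k^10 = 2 · ∫_0^n x^10 dx + O(n^10) = 2 · n^11/11 + O(n^10). (Equivalently, Faulhaber's formula gives the same leading term.)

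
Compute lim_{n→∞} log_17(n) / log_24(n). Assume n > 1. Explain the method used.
lim = ln(24) / ln(17) = log_17(24)

Change of base: log_17(n) = ln n / ln 17 and log_24(n) = ln n / ln 24. The ratio is (ln n / ln 17) · (ln 24 / ln n) = ln 24 / ln 17, a constant independent of n. So the limit is ln 24 / ln 17 = log_17(24).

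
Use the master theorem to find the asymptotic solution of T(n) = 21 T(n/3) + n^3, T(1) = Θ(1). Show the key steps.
T(n) = Θ(n^3)

log_3 21 ≈ 2.771. f(n) = n^3 dominates n^(log_3 21) since 3 > 2.771, and the regularity condition a·f(n/b) = 21·(n/3)^3 = (21/27)·n^3 ≤ c·f(n) holds with c = 21/27 ≈ 0.778 < 1. So this is Case 3: T(n) = Θ(f(n)) = Θ(n^3).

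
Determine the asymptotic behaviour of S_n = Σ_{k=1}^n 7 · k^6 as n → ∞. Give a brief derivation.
S_n ~ n^7

By integral comparison (Euler-Maclaurin), Σ_{k=1}^n 7 · k^6 = 7 · ∫_0^n x^6 dx + O(n^6) = 7 · n^7/7 = n^7 + O(n^6). (Equivalently, Faulhaber's formula gives the same leading term.)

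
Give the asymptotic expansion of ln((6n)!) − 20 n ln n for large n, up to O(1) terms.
ln((6n)!) − 20 n ln n = −14 n ln n + 6(ln 6 − 1) n + (1/2) ln(2π·6n) + O(1/n)

Stirling: ln((6n)!) = 6n ln(6n) − 6n + (1/2) ln(2π·6n) + O(1/n).
Expand 6n ln(6n) = 6n (ln n + ln 6) = 6n ln n + 6n ln 6.
Subtract 20n ln n: leading term is (6 − 20) n ln n = −14 n ln n. The next term is 6n ln 6 − 6n = 6(ln 6 − 1) n. Then the (1/2) ln(2π·6n) correction.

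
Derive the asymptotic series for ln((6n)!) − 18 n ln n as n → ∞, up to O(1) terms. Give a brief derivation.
ln((6n)!) − 18 n ln n = −12 n ln n + 6(ln 6 − 1) n + (1/2) ln(2π·6n) + O(1/n)

Stirling: ln((6n)!) = 6n ln(6n) − 6n + (1/2) ln(2π·6n) + O(1/n).
Expand 6n ln(6n) = 6n (ln n + ln 6) = 6n ln n + 6n ln 6.
Subtract 18n ln n: leading term is (6 − 18) n ln n = −12 n ln n. The next term is 6n ln 6 − 6n = 6(ln 6 − 1) n. Then the (1/2) ln(2π·6n) correction.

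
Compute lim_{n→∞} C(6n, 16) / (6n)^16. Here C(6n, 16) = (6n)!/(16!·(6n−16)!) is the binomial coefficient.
lim = 1/16! = 1/20922789888000

With N = 6n → ∞: C(N, 16) / N^16 = [N(N−1)…(N−15)] / (16! · N^16) = (1/16!) · 1 · (1 − 1/(6n)) · … · (1 − 15/(6n)). Each factor → 1 as N → ∞, so the limit is 1/16! = 1/20922789888000.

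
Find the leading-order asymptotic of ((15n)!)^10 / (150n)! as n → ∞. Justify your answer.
((15n)!)^10/(150n)! ~ ((2π·15n)^(9/2) / sqrt(10)) · 10^(−10·15n)  →  0

Write N = 15n. Stirling: N! ~ sqrt(2π N)(N/e)^N and (10N)! ~ sqrt(2π·10N)·(10N/e)^(10N).
  (N!)^10/(10N)! ~ (2π N)^(10/2) (N/e)^(10N) / [sqrt(2π·10N) (10N/e)^(10N)]
     = (2π N)^(10/2) / sqrt(2π·10N) · (N/(10N))^(10N)
     = (2π N)^((10−1)/2) / sqrt(10) · 10^(−10N).
Since 10^10 > 1, the factor 10^(−10N) decays exponentially, so the ratio → 0. Substituting N = 15n gives the stated form.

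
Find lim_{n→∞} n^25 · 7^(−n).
lim = 0

Exponentials with base > 1 dominate every fixed polynomial: for any fixed c, n^c / 7^n → 0 as n → ∞ (e.g. by the ratio test, or by writing 7^n = e^(n ln 7) and noting e^(n ln 7) / n^c → ∞). Hence n^25 · 7^(−n) = n^25 / 7^n → 0.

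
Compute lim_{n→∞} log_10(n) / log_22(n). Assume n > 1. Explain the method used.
lim = ln(22) / ln(10) = log_10(22)

Change of base: log_10(n) = ln n / ln 10 and log_22(n) = ln n / ln 22. The ratio is (ln n / ln 10) · (ln 22 / ln n) = ln 22 / ln 10, a constant independent of n. So the limit is ln 22 / ln 10 = log_10(22).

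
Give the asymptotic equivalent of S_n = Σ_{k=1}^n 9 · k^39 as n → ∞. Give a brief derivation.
S_n ~ 9 · n^40 / 40

By integral comparison (Euler-Maclaurin), Σ_{k=1}^n 9 · k^39 = 9 · ∫_0^n x^39 dx + O(n^39) = 9 · n^40/40 + O(n^39). (Equivalently, Faulhaber's formula gives the same leading term.)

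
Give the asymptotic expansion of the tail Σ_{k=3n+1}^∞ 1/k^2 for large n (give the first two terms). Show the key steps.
Σ_{k>3n} 1/k^2 = 1/(1 · (3n)) − 1/(2 · (3n)^2) + O(1/(3n)^3)

Compare to the integral: ∫_{3n}^∞ x^(−2) dx = [−x^(−1)/1]_{3n}^∞ = 1/((2−1)·(3n)). The Euler-Maclaurin correction adds −f(3n)/2 = −1/(2·(3n)^2). Euler-Maclaurin then gives
  Σ_{k>3n} 1/k^2 = ∫_{3n}^∞ dx/x^2 − 1/(2·(3n)^2) + O(1/(3n)^3).
(Equivalently this is ζ(2) − Σ_{k≤3n} 1/k^2.)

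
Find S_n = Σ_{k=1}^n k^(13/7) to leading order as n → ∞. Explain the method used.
S_n ~ (7/20) · n^(20/7)

Integral comparison: Σ_{k=1}^n k^(13/7) = ∫_0^n x^(13/7) dx + O(n^(13/7)). The integral is n^(1 + 13/7) / (1 + 13/7) = n^((13+7)/7) / ((13+7)/7) = (7/20) · n^(20/7).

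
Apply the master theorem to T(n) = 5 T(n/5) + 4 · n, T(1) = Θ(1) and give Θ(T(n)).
T(n) = Θ(n log n)

log_5 5 = 1, and f(n) = 4 · n = Θ(n^(log_5 5)). This is Case 2 of the master theorem: T(n) = Θ(f(n) · log n) = Θ(n log n).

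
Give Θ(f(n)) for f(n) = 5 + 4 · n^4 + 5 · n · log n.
f(n) ∈ Θ(n^4)

Compare the terms by growth order. For large n, n^a · (log n)^b dominates n^a' · (log n)^b' iff a > a', or (a = a' and b > b'). Ranking the 3 terms shows the dominant one is 4 · n^4. Hence f(n) ∈ Θ(n^4).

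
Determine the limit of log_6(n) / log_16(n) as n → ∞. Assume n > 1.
lim = ln(16) / ln(6) = log_6(16)

Change of base: log_6(n) = ln n / ln 6 and log_16(n) = ln n / ln 16. The ratio is (ln n / ln 6) · (ln 16 / ln n) = ln 16 / ln 6, a constant independent of n. So the limit is ln 16 / ln 6 = log_6(16).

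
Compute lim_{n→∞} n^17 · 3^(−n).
lim = 0

Exponentials with base > 1 dominate every fixed polynomial: for any fixed c, n^c / 3^n → 0 as n → ∞ (e.g. by the ratio test, or by writing 3^n = e^(n ln 3) and noting e^(n ln 3) / n^c → ∞). Hence n^17 · 3^(−n) = n^17 / 3^n → 0.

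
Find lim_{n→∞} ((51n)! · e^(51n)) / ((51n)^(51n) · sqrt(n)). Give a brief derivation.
lim = sqrt(2π·51)

Stirling: (51n)! ~ sqrt(2π·51n) · (51n/e)^(51n). Hence
  (51n)! · e^(51n) / (51n)^(51n) ~ sqrt(2π·51n).
Dividing by sqrt(n): sqrt(2π·51n) / sqrt(n) = sqrt(2π·51) · n^((1−1)/2), so the limit is sqrt(2π·51).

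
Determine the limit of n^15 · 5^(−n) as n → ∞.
lim = 0

Exponentials with base > 1 dominate every fixed polynomial: for any fixed c, n^c / 5^n → 0 as n → ∞ (e.g. by the ratio test, or by writing 5^n = e^(n ln 5) and noting e^(n ln 5) / n^c → ∞). Hence n^15 · 5^(−n) = n^15 / 5^n → 0.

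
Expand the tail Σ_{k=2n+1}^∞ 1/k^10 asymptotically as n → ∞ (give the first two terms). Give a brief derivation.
Σ_{k>2n} 1/k^10 = 1/(9 · (2n)^9) − 1/(2 · (2n)^10) + O(1/(2n)^11)

Compare to the integral: ∫_{2n}^∞ x^(−10) dx = [−x^(−9)/9]_{2n}^∞ = 1/((10−1)·(2n)^9). The Euler-Maclaurin correction adds −f(2n)/2 = −1/(2·(2n)^10). Euler-Maclaurin then gives
  Σ_{k>2n} 1/k^10 = ∫_{2n}^∞ dx/x^10 − 1/(2·(2n)^10) + O(1/(2n)^11).
(Equivalently this is ζ(10) − Σ_{k≤2n} 1/k^10.)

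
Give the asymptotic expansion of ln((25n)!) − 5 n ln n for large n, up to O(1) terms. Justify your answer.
ln((25n)!) − 5 n ln n = 20 n ln n + 25(ln 25 − 1) n + (1/2) ln(2π·25n) + O(1/n)

Stirling: ln((25n)!) = 25n ln(25n) − 25n + (1/2) ln(2π·25n) + O(1/n).
Expand 25n ln(25n) = 25n (ln n + ln 25) = 25n ln n + 25n ln 25.
Subtract 5n ln n: leading term is (25 − 5) n ln n = 20 n ln n. The next term is 25n ln 25 − 25n = 25(ln 25 − 1) n. Then the (1/2) ln(2π·25n) correction.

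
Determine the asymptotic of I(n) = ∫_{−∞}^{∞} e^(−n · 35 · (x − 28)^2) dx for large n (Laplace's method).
I(n) = sqrt(π/(35n))

Here φ(x) = 35 · (x − 28)^2 has its unique minimum at x* = 28 with φ(x*) = 0 and φ''(x*) = 70. Laplace's method gives
  I(n) ~ e^(−n φ(x*)) · sqrt(2π / (n · φ''(x*))) = sqrt(2π / (70n)) = sqrt(π/(35n)).
This is exact: substituting u = (x − 28)·sqrt(35n) gives I(n) = (1/sqrt(35n)) ∫_{−∞}^{∞} e^(−u^2) du = sqrt(π/(35n)).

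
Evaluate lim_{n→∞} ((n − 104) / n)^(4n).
lim = e^(−416)

Rewrite as (1 − 104/n)^(4n). By the standard limit (1 + x/n)^n → e^x, we have (1 − 104/n)^n → e^(−104), and raising to the 4th power gives e^(−416).
More precisely, ln[(1 − 104/n)^(4n)] = 4n · ln(1 − 104/n) = 4n · (-104/n + O(1/n^2)) = -416 + O(1/n) → -416.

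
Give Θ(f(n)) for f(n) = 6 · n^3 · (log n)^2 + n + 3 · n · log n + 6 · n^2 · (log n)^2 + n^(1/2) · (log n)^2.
f(n) ∈ Θ(n^3 · (log n)^2)

Compare the terms by growth order. For large n, n^a · (log n)^b dominates n^a' · (log n)^b' iff a > a', or (a = a' and b > b'). Ranking the 5 terms shows the dominant one is 6 · n^3 · (log n)^2. Hence f(n) ∈ Θ(n^3 · (log n)^2).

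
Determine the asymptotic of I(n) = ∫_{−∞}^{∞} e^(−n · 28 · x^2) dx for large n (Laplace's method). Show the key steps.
I(n) = sqrt(π/(28n))

Here φ(x) = 28 · x^2 has its unique minimum at x* = 0 with φ(x*) = 0 and φ''(x*) = 56. Laplace's method gives
  I(n) ~ e^(−n φ(x*)) · sqrt(2π / (n · φ''(x*))) = sqrt(2π / (56n)) = sqrt(π/(28n)).
This is exact: substituting u = (x − 0)·sqrt(28n) gives I(n) = (1/sqrt(28n)) ∫_{−∞}^{∞} e^(−u^2) du = sqrt(π/(28n)).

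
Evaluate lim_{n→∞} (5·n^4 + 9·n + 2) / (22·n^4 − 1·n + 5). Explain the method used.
lim = 5/22

For large n the leading n^4 terms dominate both numerator and denominator. Dividing top and bottom by n^4, every other term tends to 0, leaving 5/22.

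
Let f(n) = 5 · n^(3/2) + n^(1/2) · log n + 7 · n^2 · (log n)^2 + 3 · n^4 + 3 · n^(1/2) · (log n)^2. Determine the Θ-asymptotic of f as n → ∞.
f(n) ∈ Θ(n^4)

Compare the terms by growth order. For large n, n^a · (log n)^b dominates n^a' · (log n)^b' iff a > a', or (a = a' and b > b'). Ranking the 5 terms shows the dominant one is 3 · n^4. Hence f(n) ∈ Θ(n^4).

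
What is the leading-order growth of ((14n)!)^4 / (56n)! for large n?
((14n)!)^4/(56n)! ~ ((2π·14n)^(3/2) / 2) · 4^(−4·14n)  →  0

Write N = 14n. Stirling: N! ~ sqrt(2π N)(N/e)^N and (4N)! ~ sqrt(2π·4N)·(4N/e)^(4N).
  (N!)^4/(4N)! ~ (2π N)^(4/2) (N/e)^(4N) / [sqrt(2π·4N) (4N/e)^(4N)]
     = (2π N)^(4/2) / sqrt(2π·4N) · (N/(4N))^(4N)
     = (2π N)^((4−1)/2) / 2 · 4^(−4N).
Since 4^4 > 1, the factor 4^(−4N) decays exponentially, so the ratio → 0. Substituting N = 14n gives the stated form.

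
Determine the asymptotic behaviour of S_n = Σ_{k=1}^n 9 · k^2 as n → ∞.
S_n ~ 3 · n^3

By integral comparison (Euler-Maclaurin), Σ_{k=1}^n 9 · k^2 = 9 · ∫_0^n x^2 dx + O(n^2) = 9 · n^3/3 = 3 · n^3 + O(n^2). (Equivalently, Faulhaber's formula gives the same leading term.)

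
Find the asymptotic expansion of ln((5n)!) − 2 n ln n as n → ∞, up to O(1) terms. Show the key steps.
ln((5n)!) − 2 n ln n = 3 n ln n + 5(ln 5 − 1) n + (1/2) ln(2π·5n) + O(1/n)

Stirling: ln((5n)!) = 5n ln(5n) − 5n + (1/2) ln(2π·5n) + O(1/n).
Expand 5n ln(5n) = 5n (ln n + ln 5) = 5n ln n + 5n ln 5.
Subtract 2n ln n: leading term is (5 − 2) n ln n = 3 n ln n. The next term is 5n ln 5 − 5n = 5(ln 5 − 1) n. Then the (1/2) ln(2π·5n) correction.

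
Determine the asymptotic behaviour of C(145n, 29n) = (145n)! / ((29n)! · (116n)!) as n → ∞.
C(145n, 29n) ~ (3125/256)^(29n) · sqrt(5/(8π·29n))

Write N = 29n. Apply Stirling to each factorial:
  (5N)! ~ sqrt(2π·5N) · (5N/e)^(5N),
  N! ~ sqrt(2π N) · (N/e)^N,
  (4N)! ~ sqrt(2π·4N) · (4N/e)^(4N).
The exponential factors combine to (5N)^(5N) / (N^N · (4N)^(4N)) = 5^(5N)/4^(4N) = (5^5/4^4)^N = (3125/256)^N.
The square-root prefactors combine to sqrt(2π·5N) / (sqrt(2π N)·sqrt(2π·4N)) = sqrt(5 / (2π·4·N)) = sqrt(5/(8π·29n)).
Substituting N = 29n: C(145n, 29n) ~ (3125/256)^(29n) · sqrt(5/(8π·29n)).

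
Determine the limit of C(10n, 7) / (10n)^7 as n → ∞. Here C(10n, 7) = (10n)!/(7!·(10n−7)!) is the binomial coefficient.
lim = 1/7! = 1/5040

With N = 10n → ∞: C(N, 7) / N^7 = [N(N−1)…(N−6)] / (7! · N^7) = (1/7!) · 1 · (1 − 1/(10n)) · … · (1 − 6/(10n)). Each factor → 1 as N → ∞, so the limit is 1/7! = 1/5040.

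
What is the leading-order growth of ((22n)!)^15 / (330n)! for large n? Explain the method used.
((22n)!)^15/(330n)! ~ ((2π·22n)^(14/2) / sqrt(15)) · 15^(−15·22n)  →  0

Write N = 22n. Stirling: N! ~ sqrt(2π N)(N/e)^N and (15N)! ~ sqrt(2π·15N)·(15N/e)^(15N).
  (N!)^15/(15N)! ~ (2π N)^(15/2) (N/e)^(15N) / [sqrt(2π·15N) (15N/e)^(15N)]
     = (2π N)^(15/2) / sqrt(2π·15N) · (N/(15N))^(15N)
     = (2π N)^((15−1)/2) / sqrt(15) · 15^(−15N).
Since 15^15 > 1, the factor 15^(−15N) decays exponentially, so the ratio → 0. Substituting N = 22n gives the stated form.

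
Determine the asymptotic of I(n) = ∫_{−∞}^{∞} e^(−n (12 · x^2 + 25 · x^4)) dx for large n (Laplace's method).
I(n) ~ sqrt(π/(12n))

φ(x) = 12 · x^2 + 25 · x^4 has its unique global minimum at x* = 0 (since φ'(x) = 24x + 100x^3 = 0 only at x = 0 for real x with both coefficients positive, and φ → ∞ as |x| → ∞). At x* = 0, φ(0) = 0 and φ''(0) = 24. Laplace's method then gives
  I(n) ~ sqrt(2π / (n · φ''(0))) · e^(−n φ(0)) = sqrt(2π / (24n)) = sqrt(π/(12n)).
The 25 · x^4 term contributes only at subleading order (an O(1/n) relative correction).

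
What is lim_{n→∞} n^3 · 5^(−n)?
lim = 0

Exponentials with base > 1 dominate every fixed polynomial: for any fixed c, n^c / 5^n → 0 as n → ∞ (e.g. by the ratio test, or by writing 5^n = e^(n ln 5) and noting e^(n ln 5) / n^c → ∞). Hence n^3 · 5^(−n) = n^3 / 5^n → 0.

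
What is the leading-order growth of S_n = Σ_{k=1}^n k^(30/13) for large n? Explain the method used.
S_n ~ (13/43) · n^(43/13)

Integral comparison: Σ_{k=1}^n k^(30/13) = ∫_0^n x^(30/13) dx + O(n^(30/13)). The integral is n^(1 + 30/13) / (1 + 30/13) = n^((30+13)/13) / ((30+13)/13) = (13/43) · n^(43/13).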